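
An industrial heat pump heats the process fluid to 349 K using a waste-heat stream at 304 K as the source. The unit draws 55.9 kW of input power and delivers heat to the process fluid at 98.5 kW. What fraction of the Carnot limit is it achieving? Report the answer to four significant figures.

COP_actual = Q̇_H/Ẇ = 98.50/55.90 = 1.762.
The reservoir spacing is ΔT = 349 − 304 = 45.00 K.
COP_Carnot = T_H/ΔT = 349.00/45.00 = 7.756.
η_II = COP_actual/COP_Carnot = 1.762/7.756 = 0.2272.

0.2272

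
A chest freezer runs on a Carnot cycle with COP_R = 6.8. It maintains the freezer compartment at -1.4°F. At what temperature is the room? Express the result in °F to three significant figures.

COP_R = T_C/(T_H − T_C) gives T_H − T_C = T_C/COP.
With T_C = 254.59 K, T_H = 254.59 × (1 + 1/6.8) = 292.03 K.
Converting, 292.03 K = 65.99°F.

66.0 °F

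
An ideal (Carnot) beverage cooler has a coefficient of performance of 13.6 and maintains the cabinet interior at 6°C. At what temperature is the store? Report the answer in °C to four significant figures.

26.53 °C

COP_R = T_C/(T_H − T_C) gives T_H − T_C = T_C/COP.
With T_C = 279.15 K, T_H = 279.15 × (1 + 1/13.6) = 299.68 K.
Converting, 299.68 K = 26.53°C.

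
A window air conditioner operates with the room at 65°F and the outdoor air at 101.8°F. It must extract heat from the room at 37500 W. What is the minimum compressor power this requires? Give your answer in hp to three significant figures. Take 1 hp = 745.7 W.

In absolute terms T_C = 291.48 K and T_H = 311.93 K, so ΔT = 20.44 K.
COP_Carnot = T_C/ΔT = 291.48/20.44 = 14.26.
Ẇ_min = Q̇/COP_Carnot = 37500/14.26 = 2630 W = 3.527 hp.

3.53 hp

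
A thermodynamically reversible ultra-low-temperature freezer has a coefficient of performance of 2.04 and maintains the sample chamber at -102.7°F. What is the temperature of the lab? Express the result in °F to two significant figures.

COP_R = T_C/(T_H − T_C) gives T_H − T_C = T_C/COP.
With T_C = 198.32 K, T_H = 198.32 × (1 + 1/2.04) = 295.53 K.
Converting, 295.53 K = 72.29°F.

72 °F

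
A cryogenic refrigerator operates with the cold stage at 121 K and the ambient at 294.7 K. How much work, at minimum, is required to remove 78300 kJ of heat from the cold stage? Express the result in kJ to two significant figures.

The reservoir spacing is ΔT = 294.7 − 121 = 173.7 K.
The reversible limit is COP_R = T_C/ΔT = 0.6966, so W_min = Q_C/COP = Q_C·ΔT/T_C.
W_min = 78300 × 173.7/121.00 = 112400 kJ.

110000 kJ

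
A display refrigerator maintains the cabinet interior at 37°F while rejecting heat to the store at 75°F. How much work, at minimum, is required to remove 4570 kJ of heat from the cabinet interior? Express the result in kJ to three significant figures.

350 kJ

In absolute terms T_C = 275.93 K and T_H = 297.04 K, so ΔT = 21.11 K.
The reversible limit is COP_R = T_C/ΔT = 13.07, so W_min = Q_C/COP = Q_C·ΔT/T_C.
W_min = 4570 × 21.11/275.93 = 349.6 kJ.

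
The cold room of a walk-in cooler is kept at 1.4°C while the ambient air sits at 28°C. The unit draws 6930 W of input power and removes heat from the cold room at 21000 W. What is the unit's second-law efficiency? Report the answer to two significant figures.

COP_actual = Q̇_C/Ẇ = 21000/6930 = 3.030.
In absolute terms T_C = 274.55 K and T_H = 301.15 K, so ΔT = 26.60 K.
COP_Carnot = T_C/ΔT = 274.55/26.60 = 10.32.
η_II = COP_actual/COP_Carnot = 3.030/10.32 = 0.2936.

0.29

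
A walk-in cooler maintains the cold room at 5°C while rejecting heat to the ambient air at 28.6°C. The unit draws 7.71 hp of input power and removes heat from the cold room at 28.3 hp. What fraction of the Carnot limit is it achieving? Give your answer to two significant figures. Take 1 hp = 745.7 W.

COP_actual = Q̇_C/Ẇ = 28.30/7.710 = 3.671.
In absolute terms T_C = 278.15 K and T_H = 301.75 K, so ΔT = 23.60 K.
COP_Carnot = T_C/ΔT = 278.15/23.60 = 11.79.
η_II = COP_actual/COP_Carnot = 3.671/11.79 = 0.3114.

0.31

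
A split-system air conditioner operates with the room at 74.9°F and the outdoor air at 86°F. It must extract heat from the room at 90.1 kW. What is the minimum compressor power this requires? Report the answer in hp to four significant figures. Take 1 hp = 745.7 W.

2.509 hp

In absolute terms T_C = 296.98 K and T_H = 303.15 K, so ΔT = 6.167 K.
COP_Carnot = T_C/ΔT = 296.98/6.167 = 48.16.
Ẇ_min = Q̇/COP_Carnot = 90.10/48.16 = 1.871 kW = 2.509 hp.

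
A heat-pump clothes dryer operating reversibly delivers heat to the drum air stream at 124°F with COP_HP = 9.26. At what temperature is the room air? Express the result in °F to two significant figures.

61 °F

COP_HP = T_H/(T_H − T_C) gives T_H − T_C = T_H/COP.
With T_H = 324.26 K, T_C = 324.26 × (1 − 1/9.26) = 289.24 K.
Converting, 289.24 K = 60.97°F.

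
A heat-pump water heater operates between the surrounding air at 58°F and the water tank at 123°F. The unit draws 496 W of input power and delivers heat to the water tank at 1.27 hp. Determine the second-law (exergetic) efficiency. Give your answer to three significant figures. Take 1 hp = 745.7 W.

Converting, Q̇_H = 1.270 hp = 947.0 W, so COP_actual = Q̇_H/Ẇ = 947.0/496.0 = 1.909.
In absolute terms T_C = 287.59 K and T_H = 323.71 K, so ΔT = 36.11 K.
COP_Carnot = T_H/ΔT = 323.71/36.11 = 8.964.
η_II = COP_actual/COP_Carnot = 1.909/8.964 = 0.2130.

0.213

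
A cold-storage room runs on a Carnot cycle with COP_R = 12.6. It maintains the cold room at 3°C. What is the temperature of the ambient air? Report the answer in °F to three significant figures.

76.9 °F

COP_R = T_C/(T_H − T_C) gives T_H − T_C = T_C/COP.
With T_C = 276.15 K, T_H = 276.15 × (1 + 1/12.6) = 298.07 K.
Converting, 298.07 K = 76.85°F.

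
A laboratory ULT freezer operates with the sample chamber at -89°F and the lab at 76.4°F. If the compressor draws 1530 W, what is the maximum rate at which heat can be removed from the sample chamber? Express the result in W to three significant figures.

In absolute terms T_C = 205.93 K and T_H = 297.82 K, so ΔT = 91.89 K.
COP_Carnot = T_C/ΔT = 205.93/91.89 = 2.241.
Q̇_max = COP_Carnot × Ẇ = 2.241 × 1530 W = 3429 W.

3430 W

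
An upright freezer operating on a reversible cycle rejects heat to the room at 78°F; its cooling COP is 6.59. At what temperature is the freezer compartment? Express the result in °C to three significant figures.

-13.8 °C

For a Carnot refrigerator COP_R = T_C/(T_H − T_C), so T_C = COP·T_H/(1 + COP).
With T_H = 298.71 K, T_C = 6.59 × 298.71/7.590 = 259.35 K.
Converting, 259.35 K = -13.80°C.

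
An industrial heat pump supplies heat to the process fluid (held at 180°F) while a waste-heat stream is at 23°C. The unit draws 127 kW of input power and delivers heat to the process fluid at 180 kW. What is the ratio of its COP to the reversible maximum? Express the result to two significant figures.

0.24

COP_actual = Q̇_H/Ẇ = 180.0/127.0 = 1.417.
In absolute terms T_C = 296.15 K and T_H = 355.37 K, so ΔT = 59.22 K.
COP_Carnot = T_H/ΔT = 355.37/59.22 = 6.001.
η_II = COP_actual/COP_Carnot = 1.417/6.001 = 0.2362.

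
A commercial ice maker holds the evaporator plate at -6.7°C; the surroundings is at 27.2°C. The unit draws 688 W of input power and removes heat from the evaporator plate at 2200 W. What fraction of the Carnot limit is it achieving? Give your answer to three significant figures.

COP_actual = Q̇_C/Ẇ = 2200/688.0 = 3.198.
In absolute terms T_C = 266.45 K and T_H = 300.35 K, so ΔT = 33.90 K.
COP_Carnot = T_C/ΔT = 266.45/33.90 = 7.860.
η_II = COP_actual/COP_Carnot = 3.198/7.860 = 0.4068.

0.407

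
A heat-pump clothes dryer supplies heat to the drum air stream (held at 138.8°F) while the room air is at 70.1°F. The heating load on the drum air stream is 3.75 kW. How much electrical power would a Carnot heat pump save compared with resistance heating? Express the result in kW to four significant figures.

3.320 kW

In absolute terms T_C = 294.32 K and T_H = 332.48 K, so ΔT = 38.17 K.
COP_Carnot = T_H/ΔT = 332.48/38.17 = 8.711.
Resistance heating needs Ẇ_res = Q̇_H = 3.750 kW; the reversible heat pump needs only Ẇ_hp = Q̇_H/COP = 0.4305 kW.
Saving = 3.750 − 0.4305 = 3.320 kW.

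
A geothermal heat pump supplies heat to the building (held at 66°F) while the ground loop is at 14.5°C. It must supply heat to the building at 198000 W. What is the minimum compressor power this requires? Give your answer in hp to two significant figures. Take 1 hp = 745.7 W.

In absolute terms T_C = 287.65 K and T_H = 292.04 K, so ΔT = 4.389 K.
COP_Carnot = T_H/ΔT = 292.04/4.389 = 66.54.
Ẇ_min = Q̇/COP_Carnot = 198000/66.54 = 2976 W = 3.990 hp.

4.0 hp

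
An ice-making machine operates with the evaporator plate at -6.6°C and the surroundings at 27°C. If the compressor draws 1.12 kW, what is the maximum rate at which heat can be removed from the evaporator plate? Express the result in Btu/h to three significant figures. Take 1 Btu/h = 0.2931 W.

30300 Btu/h

In absolute terms T_C = 266.55 K and T_H = 300.15 K, so ΔT = 33.60 K.
COP_Carnot = T_C/ΔT = 266.55/33.60 = 7.933.
Q̇_max = COP_Carnot × Ẇ = 7.933 × 1.120 kW = 8.885 kW = 30310 Btu/h.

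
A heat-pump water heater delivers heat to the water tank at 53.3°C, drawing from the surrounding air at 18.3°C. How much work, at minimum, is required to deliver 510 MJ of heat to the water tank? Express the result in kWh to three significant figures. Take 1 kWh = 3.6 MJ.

15.2 kWh

In absolute terms T_C = 291.45 K and T_H = 326.45 K, so ΔT = 35.00 K.
The reversible limit is COP_HP = T_H/ΔT = 9.327, so W_min = Q_H/COP = Q_H·ΔT/T_H.
W_min = 510.0 × 35.00/326.45 = 54.68 MJ = 15.19 kWh.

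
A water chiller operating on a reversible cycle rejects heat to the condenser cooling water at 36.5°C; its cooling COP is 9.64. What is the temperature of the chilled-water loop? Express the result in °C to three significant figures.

For a Carnot refrigerator COP_R = T_C/(T_H − T_C), so T_C = COP·T_H/(1 + COP).
With T_H = 309.65 K, T_C = 9.64 × 309.65/10.64 = 280.55 K.
Converting, 280.55 K = 7.40°C.

7.40 °C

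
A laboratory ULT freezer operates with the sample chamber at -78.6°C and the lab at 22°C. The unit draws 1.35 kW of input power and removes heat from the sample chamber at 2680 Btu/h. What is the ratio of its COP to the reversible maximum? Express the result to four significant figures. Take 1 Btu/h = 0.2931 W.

0.3009

Converting, Q̇_C = 2680 Btu/h = 0.7855 kW, so COP_actual = Q̇_C/Ẇ = 0.7855/1.350 = 0.5819.
In absolute terms T_C = 194.55 K and T_H = 295.15 K, so ΔT = 100.6 K.
COP_Carnot = T_C/ΔT = 194.55/100.6 = 1.934.
η_II = COP_actual/COP_Carnot = 0.5819/1.934 = 0.3009.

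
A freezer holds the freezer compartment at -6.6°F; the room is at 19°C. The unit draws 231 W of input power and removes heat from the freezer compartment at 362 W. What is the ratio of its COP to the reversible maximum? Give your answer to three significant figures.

COP_actual = Q̇_C/Ẇ = 362.0/231.0 = 1.567.
In absolute terms T_C = 251.71 K and T_H = 292.15 K, so ΔT = 40.44 K.
COP_Carnot = T_C/ΔT = 251.71/40.44 = 6.223.
η_II = COP_actual/COP_Carnot = 1.567/6.223 = 0.2518.

0.252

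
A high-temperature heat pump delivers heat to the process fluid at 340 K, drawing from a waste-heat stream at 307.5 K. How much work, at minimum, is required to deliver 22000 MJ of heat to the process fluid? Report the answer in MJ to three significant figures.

2100 MJ

The reservoir spacing is ΔT = 340 − 307.5 = 32.50 K.
The reversible limit is COP_HP = T_H/ΔT = 10.46, so W_min = Q_H/COP = Q_H·ΔT/T_H.
W_min = 22000 × 32.50/340.00 = 2103 MJ.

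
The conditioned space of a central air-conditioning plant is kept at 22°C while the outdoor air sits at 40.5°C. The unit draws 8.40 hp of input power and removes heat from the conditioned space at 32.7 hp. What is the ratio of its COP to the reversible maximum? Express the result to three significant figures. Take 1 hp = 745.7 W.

0.244

COP_actual = Q̇_C/Ẇ = 32.70/8.400 = 3.893.
In absolute terms T_C = 295.15 K and T_H = 313.65 K, so ΔT = 18.50 K.
COP_Carnot = T_C/ΔT = 295.15/18.50 = 15.95.
η_II = COP_actual/COP_Carnot = 3.893/15.95 = 0.2440.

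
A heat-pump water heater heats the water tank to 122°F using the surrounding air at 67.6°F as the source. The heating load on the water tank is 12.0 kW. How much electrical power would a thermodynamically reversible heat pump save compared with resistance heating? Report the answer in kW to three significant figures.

10.9 kW

In absolute terms T_C = 292.93 K and T_H = 323.15 K, so ΔT = 30.22 K.
COP_Carnot = T_H/ΔT = 323.15/30.22 = 10.69.
Resistance heating needs Ẇ_res = Q̇_H = 12.00 kW; the reversible heat pump needs only Ẇ_hp = Q̇_H/COP = 1.122 kW.
Saving = 12.00 − 1.122 = 10.88 kW.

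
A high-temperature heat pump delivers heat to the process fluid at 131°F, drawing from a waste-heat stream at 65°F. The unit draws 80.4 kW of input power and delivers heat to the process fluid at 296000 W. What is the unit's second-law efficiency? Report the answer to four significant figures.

Converting, Q̇_H = 296000 W = 296.0 kW, so COP_actual = Q̇_H/Ẇ = 296.0/80.40 = 3.682.
In absolute terms T_C = 291.48 K and T_H = 328.15 K, so ΔT = 36.67 K.
COP_Carnot = T_H/ΔT = 328.15/36.67 = 8.950.
η_II = COP_actual/COP_Carnot = 3.682/8.950 = 0.4114.

0.4114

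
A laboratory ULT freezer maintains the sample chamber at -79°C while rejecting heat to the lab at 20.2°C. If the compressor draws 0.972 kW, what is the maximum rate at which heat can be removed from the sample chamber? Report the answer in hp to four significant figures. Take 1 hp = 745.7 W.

2.551 hp

In absolute terms T_C = 194.15 K and T_H = 293.35 K, so ΔT = 99.20 K.
COP_Carnot = T_C/ΔT = 194.15/99.20 = 1.957.
Q̇_max = COP_Carnot × Ẇ = 1.957 × 0.9720 kW = 1.902 kW = 2.551 hp.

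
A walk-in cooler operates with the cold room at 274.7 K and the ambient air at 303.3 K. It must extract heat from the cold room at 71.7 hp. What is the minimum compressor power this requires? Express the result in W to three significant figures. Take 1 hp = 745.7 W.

The reservoir spacing is ΔT = 303.3 − 274.7 = 28.60 K.
COP_Carnot = T_C/ΔT = 274.70/28.60 = 9.605.
Ẇ_min = Q̇/COP_Carnot = 71.70/9.605 = 7.465 hp = 5567 W.

5570 W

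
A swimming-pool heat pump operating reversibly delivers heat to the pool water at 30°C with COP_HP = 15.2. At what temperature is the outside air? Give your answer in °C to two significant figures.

10 °C

COP_HP = T_H/(T_H − T_C) gives T_H − T_C = T_H/COP.
With T_H = 303.15 K, T_C = 303.15 × (1 − 1/15.2) = 283.21 K.
Converting, 283.21 K = 10.06°C.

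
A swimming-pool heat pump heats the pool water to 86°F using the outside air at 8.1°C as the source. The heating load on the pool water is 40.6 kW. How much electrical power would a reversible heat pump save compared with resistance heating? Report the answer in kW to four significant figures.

In absolute terms T_C = 281.25 K and T_H = 303.15 K, so ΔT = 21.90 K.
COP_Carnot = T_H/ΔT = 303.15/21.90 = 13.84.
Resistance heating needs Ẇ_res = Q̇_H = 40.60 kW; the reversible heat pump needs only Ẇ_hp = Q̇_H/COP = 2.933 kW.
Saving = 40.60 − 2.933 = 37.67 kW.

37.67 kW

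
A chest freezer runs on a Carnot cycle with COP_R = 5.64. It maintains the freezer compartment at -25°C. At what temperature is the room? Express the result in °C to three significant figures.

COP_R = T_C/(T_H − T_C) gives T_H − T_C = T_C/COP.
With T_C = 248.15 K, T_H = 248.15 × (1 + 1/5.64) = 292.15 K.
Converting, 292.15 K = 19.00°C.

19.0 °C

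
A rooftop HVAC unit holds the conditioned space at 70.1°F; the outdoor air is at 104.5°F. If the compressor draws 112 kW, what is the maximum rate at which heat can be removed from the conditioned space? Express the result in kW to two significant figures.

1700 kW

In absolute terms T_C = 294.32 K and T_H = 313.43 K, so ΔT = 19.11 K.
COP_Carnot = T_C/ΔT = 294.32/19.11 = 15.40.
Q̇_max = COP_Carnot × Ẇ = 15.40 × 112.0 kW = 1725 kW.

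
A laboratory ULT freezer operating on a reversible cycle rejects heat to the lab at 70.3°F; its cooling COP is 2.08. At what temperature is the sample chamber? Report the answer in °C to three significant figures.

-74.3 °C

For a Carnot refrigerator COP_R = T_C/(T_H − T_C), so T_C = COP·T_H/(1 + COP).
With T_H = 294.43 K, T_C = 2.08 × 294.43/3.080 = 198.83 K.
Converting, 198.83 K = -74.32°C.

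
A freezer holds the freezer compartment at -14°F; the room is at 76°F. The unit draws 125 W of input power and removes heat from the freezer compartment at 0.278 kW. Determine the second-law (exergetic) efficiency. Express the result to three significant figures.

Converting, Q̇_C = 0.2780 kW = 278.0 W, so COP_actual = Q̇_C/Ẇ = 278.0/125.0 = 2.224.
In absolute terms T_C = 247.59 K and T_H = 297.59 K, so ΔT = 50.00 K.
COP_Carnot = T_C/ΔT = 247.59/50.00 = 4.952.
η_II = COP_actual/COP_Carnot = 2.224/4.952 = 0.4491.

0.449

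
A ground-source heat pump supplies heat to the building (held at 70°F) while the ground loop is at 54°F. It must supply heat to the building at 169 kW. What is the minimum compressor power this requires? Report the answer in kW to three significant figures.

In absolute terms T_C = 285.37 K and T_H = 294.26 K, so ΔT = 8.889 K.
COP_Carnot = T_H/ΔT = 294.26/8.889 = 33.10.
Ẇ_min = Q̇/COP_Carnot = 169.0/33.10 = 5.105 kW.

5.11 kW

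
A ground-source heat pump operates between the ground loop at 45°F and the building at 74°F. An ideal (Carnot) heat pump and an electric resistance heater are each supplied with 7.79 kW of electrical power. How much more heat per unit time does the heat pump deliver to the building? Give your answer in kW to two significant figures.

140 kW

In absolute terms T_C = 280.37 K and T_H = 296.48 K, so ΔT = 16.11 K.
COP_Carnot = T_H/ΔT = 296.48/16.11 = 18.40.
The heat pump delivers Q̇_H = COP × Ẇ = 143.4 kW; the resistance heater delivers Ẇ = 7.790 kW.
Extra = (COP − 1)·Ẇ = 135.6 kW.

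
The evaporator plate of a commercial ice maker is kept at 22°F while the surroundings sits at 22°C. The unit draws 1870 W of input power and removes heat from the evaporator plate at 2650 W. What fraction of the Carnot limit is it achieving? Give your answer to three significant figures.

COP_actual = Q̇_C/Ẇ = 2650/1870 = 1.417.
In absolute terms T_C = 267.59 K and T_H = 295.15 K, so ΔT = 27.56 K.
COP_Carnot = T_C/ΔT = 267.59/27.56 = 9.711.
η_II = COP_actual/COP_Carnot = 1.417/9.711 = 0.1459.

0.146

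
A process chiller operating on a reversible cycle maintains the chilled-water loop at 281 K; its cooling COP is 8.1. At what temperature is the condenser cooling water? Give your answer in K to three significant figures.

316 K

COP_R = T_C/(T_H − T_C) gives T_H − T_C = T_C/COP.
With T_C = 281.00 K, T_H = 281.00 × (1 + 1/8.1) = 315.69 K.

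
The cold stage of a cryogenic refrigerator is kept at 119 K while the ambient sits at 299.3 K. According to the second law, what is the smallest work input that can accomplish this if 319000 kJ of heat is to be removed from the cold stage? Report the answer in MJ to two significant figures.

480 MJ

The reservoir spacing is ΔT = 299.3 − 119 = 180.3 K.
The reversible limit is COP_R = T_C/ΔT = 0.6600, so W_min = Q_C/COP = Q_C·ΔT/T_C.
W_min = 319000 × 180.3/119.00 = 483300 kJ = 483.3 MJ.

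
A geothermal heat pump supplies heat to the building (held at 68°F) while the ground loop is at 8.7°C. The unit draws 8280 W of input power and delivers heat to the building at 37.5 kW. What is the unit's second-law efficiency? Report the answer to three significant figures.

Converting, Q̇_H = 37.50 kW = 37500 W, so COP_actual = Q̇_H/Ẇ = 37500/8280 = 4.529.
In absolute terms T_C = 281.85 K and T_H = 293.15 K, so ΔT = 11.30 K.
COP_Carnot = T_H/ΔT = 293.15/11.30 = 25.94.
η_II = COP_actual/COP_Carnot = 4.529/25.94 = 0.1746.

0.175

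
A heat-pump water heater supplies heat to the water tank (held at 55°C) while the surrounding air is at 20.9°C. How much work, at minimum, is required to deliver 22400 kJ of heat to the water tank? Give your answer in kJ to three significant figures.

2330 kJ

In absolute terms T_C = 294.05 K and T_H = 328.15 K, so ΔT = 34.10 K.
The reversible limit is COP_HP = T_H/ΔT = 9.623, so W_min = Q_H/COP = Q_H·ΔT/T_H.
W_min = 22400 × 34.10/328.15 = 2328 kJ.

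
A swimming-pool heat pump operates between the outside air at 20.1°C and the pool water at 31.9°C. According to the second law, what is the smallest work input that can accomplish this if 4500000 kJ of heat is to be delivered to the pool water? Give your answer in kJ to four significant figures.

174100 kJ

In absolute terms T_C = 293.25 K and T_H = 305.05 K, so ΔT = 11.80 K.
The reversible limit is COP_HP = T_H/ΔT = 25.85, so W_min = Q_H/COP = Q_H·ΔT/T_H.
W_min = 4500000 × 11.80/305.05 = 174100 kJ.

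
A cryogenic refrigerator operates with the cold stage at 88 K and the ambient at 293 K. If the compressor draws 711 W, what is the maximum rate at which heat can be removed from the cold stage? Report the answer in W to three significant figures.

305 W

The reservoir spacing is ΔT = 293 − 88 = 205.0 K.
COP_Carnot = T_C/ΔT = 88.00/205.0 = 0.4293.
Q̇_max = COP_Carnot × Ẇ = 0.4293 × 711.0 W = 305.2 W.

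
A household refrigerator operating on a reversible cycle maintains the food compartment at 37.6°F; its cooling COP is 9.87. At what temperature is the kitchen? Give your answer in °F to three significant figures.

COP_R = T_C/(T_H − T_C) gives T_H − T_C = T_C/COP.
With T_C = 276.26 K, T_H = 276.26 × (1 + 1/9.87) = 304.25 K.
Converting, 304.25 K = 87.98°F.

88.0 °F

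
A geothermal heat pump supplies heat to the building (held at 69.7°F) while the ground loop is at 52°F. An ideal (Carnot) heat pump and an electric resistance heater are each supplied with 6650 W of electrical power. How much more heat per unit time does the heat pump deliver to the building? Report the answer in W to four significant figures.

192200 W

In absolute terms T_C = 284.26 K and T_H = 294.09 K, so ΔT = 9.833 K.
COP_Carnot = T_H/ΔT = 294.09/9.833 = 29.91.
The heat pump delivers Q̇_H = COP × Ẇ = 198900 W; the resistance heater delivers Ẇ = 6650 W.
Extra = (COP − 1)·Ẇ = 192200 W.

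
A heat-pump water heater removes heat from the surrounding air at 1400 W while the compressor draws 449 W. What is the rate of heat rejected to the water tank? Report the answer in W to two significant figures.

For a cyclic device the first law requires Q̇_H = Q̇_C + Ẇ.
Q̇_H = Q̇_C + Ẇ = 1849 W.

1800 W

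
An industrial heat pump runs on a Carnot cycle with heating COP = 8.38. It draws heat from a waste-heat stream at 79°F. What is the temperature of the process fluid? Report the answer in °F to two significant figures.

150 °F

COP_HP = T_H/(T_H − T_C) rearranges to T_H = COP·T_C/(COP − 1).
With T_C = 299.26 K, T_H = 8.38 × 299.26/7.380 = 339.81 K.
Converting, 339.81 K = 151.99°F.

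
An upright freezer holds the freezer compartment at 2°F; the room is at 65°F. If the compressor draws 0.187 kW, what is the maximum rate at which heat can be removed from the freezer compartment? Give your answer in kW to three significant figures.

In absolute terms T_C = 256.48 K and T_H = 291.48 K, so ΔT = 35.00 K.
COP_Carnot = T_C/ΔT = 256.48/35.00 = 7.328.
Q̇_max = COP_Carnot × Ẇ = 7.328 × 0.1870 kW = 1.370 kW.

1.37 kW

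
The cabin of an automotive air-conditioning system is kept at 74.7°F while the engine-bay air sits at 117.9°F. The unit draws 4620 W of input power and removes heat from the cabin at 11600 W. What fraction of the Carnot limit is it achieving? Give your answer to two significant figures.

0.20

COP_actual = Q̇_C/Ẇ = 11600/4620 = 2.511.
In absolute terms T_C = 296.87 K and T_H = 320.87 K, so ΔT = 24.00 K.
COP_Carnot = T_C/ΔT = 296.87/24.00 = 12.37.
η_II = COP_actual/COP_Carnot = 2.511/12.37 = 0.2030.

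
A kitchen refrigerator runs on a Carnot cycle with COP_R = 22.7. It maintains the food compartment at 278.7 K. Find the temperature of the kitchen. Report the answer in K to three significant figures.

291 K

COP_R = T_C/(T_H − T_C) gives T_H − T_C = T_C/COP.
With T_C = 278.70 K, T_H = 278.70 × (1 + 1/22.7) = 290.98 K.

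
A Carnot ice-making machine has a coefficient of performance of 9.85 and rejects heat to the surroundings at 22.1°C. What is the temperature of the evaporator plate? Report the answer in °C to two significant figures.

For a Carnot refrigerator COP_R = T_C/(T_H − T_C), so T_C = COP·T_H/(1 + COP).
With T_H = 295.25 K, T_C = 9.85 × 295.25/10.85 = 268.04 K.
Converting, 268.04 K = -5.11°C.

-5.1 °C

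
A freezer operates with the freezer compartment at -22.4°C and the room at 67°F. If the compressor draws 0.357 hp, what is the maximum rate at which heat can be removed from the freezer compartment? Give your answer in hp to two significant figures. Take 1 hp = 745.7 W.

2.1 hp

In absolute terms T_C = 250.75 K and T_H = 292.59 K, so ΔT = 41.84 K.
COP_Carnot = T_C/ΔT = 250.75/41.84 = 5.992.
Q̇_max = COP_Carnot × Ẇ = 5.992 × 0.3570 hp = 2.139 hp.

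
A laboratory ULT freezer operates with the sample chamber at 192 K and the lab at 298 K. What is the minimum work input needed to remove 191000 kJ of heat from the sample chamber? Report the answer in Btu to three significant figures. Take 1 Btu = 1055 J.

100000 Btu

The reservoir spacing is ΔT = 298 − 192 = 106.0 K.
The reversible limit is COP_R = T_C/ΔT = 1.811, so W_min = Q_C/COP = Q_C·ΔT/T_C.
W_min = 191000 × 106.0/192.00 = 105400 kJ = 99950 Btu.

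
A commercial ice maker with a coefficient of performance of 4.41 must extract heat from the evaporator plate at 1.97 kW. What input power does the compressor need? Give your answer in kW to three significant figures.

0.447 kW

Ẇ = Q̇_C/COP = 1.970/4.41 = 0.4467 kW.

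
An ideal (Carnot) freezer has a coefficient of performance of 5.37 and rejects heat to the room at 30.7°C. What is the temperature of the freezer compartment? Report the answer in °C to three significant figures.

-17.0 °C

For a Carnot refrigerator COP_R = T_C/(T_H − T_C), so T_C = COP·T_H/(1 + COP).
With T_H = 303.85 K, T_C = 5.37 × 303.85/6.370 = 256.15 K.
Converting, 256.15 K = -17.00°C.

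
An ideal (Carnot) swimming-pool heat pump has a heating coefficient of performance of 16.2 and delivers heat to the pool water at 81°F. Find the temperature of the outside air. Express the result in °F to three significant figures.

COP_HP = T_H/(T_H − T_C) gives T_H − T_C = T_H/COP.
With T_H = 300.37 K, T_C = 300.37 × (1 − 1/16.2) = 281.83 K.
Converting, 281.83 K = 47.63°F.

47.6 °F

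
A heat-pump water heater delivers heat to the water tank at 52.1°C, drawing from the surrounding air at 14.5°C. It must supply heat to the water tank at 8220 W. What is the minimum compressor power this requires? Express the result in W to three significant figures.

In absolute terms T_C = 287.65 K and T_H = 325.25 K, so ΔT = 37.60 K.
COP_Carnot = T_H/ΔT = 325.25/37.60 = 8.650.
Ẇ_min = Q̇/COP_Carnot = 8220/8.650 = 950.3 W.

950 W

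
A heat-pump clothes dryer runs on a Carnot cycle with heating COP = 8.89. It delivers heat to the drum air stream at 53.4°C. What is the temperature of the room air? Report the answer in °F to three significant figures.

COP_HP = T_H/(T_H − T_C) gives T_H − T_C = T_H/COP.
With T_H = 326.55 K, T_C = 326.55 × (1 − 1/8.89) = 289.82 K.
Converting, 289.82 K = 62.00°F.

62.0 °F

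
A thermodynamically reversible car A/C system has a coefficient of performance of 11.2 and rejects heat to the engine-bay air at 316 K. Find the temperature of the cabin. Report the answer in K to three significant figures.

290 K

For a Carnot refrigerator COP_R = T_C/(T_H − T_C), so T_C = COP·T_H/(1 + COP).
With T_H = 316.00 K, T_C = 11.2 × 316.00/12.20 = 290.10 K.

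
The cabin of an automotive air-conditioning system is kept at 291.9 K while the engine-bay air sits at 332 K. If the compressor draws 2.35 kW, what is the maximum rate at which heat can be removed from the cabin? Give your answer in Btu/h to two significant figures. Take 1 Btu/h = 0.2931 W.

The reservoir spacing is ΔT = 332 − 291.9 = 40.10 K.
COP_Carnot = T_C/ΔT = 291.90/40.10 = 7.279.
Q̇_max = COP_Carnot × Ẇ = 7.279 × 2.350 kW = 17.11 kW = 58360 Btu/h.

58000 Btu/h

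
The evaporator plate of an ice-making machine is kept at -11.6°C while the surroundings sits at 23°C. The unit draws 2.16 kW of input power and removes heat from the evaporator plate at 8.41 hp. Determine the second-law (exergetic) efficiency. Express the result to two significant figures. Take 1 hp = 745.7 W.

Converting, Q̇_C = 8.410 hp = 6.271 kW, so COP_actual = Q̇_C/Ẇ = 6.271/2.160 = 2.903.
In absolute terms T_C = 261.55 K and T_H = 296.15 K, so ΔT = 34.60 K.
COP_Carnot = T_C/ΔT = 261.55/34.60 = 7.559.
η_II = COP_actual/COP_Carnot = 2.903/7.559 = 0.3841.

0.38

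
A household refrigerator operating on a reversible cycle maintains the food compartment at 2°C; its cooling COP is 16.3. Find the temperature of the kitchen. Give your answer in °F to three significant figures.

66.0 °F

COP_R = T_C/(T_H − T_C) gives T_H − T_C = T_C/COP.
With T_C = 275.15 K, T_H = 275.15 × (1 + 1/16.3) = 292.03 K.
Converting, 292.03 K = 65.98°F.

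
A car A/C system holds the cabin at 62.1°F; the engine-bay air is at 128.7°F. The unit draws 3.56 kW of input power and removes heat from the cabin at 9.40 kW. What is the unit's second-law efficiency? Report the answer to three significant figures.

COP_actual = Q̇_C/Ẇ = 9.400/3.560 = 2.640.
In absolute terms T_C = 289.87 K and T_H = 326.87 K, so ΔT = 37.00 K.
COP_Carnot = T_C/ΔT = 289.87/37.00 = 7.834.
η_II = COP_actual/COP_Carnot = 2.640/7.834 = 0.3370.

0.337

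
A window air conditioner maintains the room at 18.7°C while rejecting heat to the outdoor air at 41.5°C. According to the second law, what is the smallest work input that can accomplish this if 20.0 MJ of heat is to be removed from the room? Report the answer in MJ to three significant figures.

1.56 MJ

In absolute terms T_C = 291.85 K and T_H = 314.65 K, so ΔT = 22.80 K.
The reversible limit is COP_R = T_C/ΔT = 12.80, so W_min = Q_C/COP = Q_C·ΔT/T_C.
W_min = 20.00 × 22.80/291.85 = 1.562 MJ.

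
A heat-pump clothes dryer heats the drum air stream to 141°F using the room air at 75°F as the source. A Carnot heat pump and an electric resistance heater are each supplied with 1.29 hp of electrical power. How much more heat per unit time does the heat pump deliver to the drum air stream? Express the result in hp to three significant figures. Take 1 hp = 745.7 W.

In absolute terms T_C = 297.04 K and T_H = 333.71 K, so ΔT = 36.67 K.
COP_Carnot = T_H/ΔT = 333.71/36.67 = 9.101.
The heat pump delivers Q̇_H = COP × Ẇ = 11.74 hp; the resistance heater delivers Ẇ = 1.290 hp.
Extra = (COP − 1)·Ẇ = 10.45 hp.

10.5 hp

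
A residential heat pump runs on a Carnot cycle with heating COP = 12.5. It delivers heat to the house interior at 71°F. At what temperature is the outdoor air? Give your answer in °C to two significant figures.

-1.9 °C

COP_HP = T_H/(T_H − T_C) gives T_H − T_C = T_H/COP.
With T_H = 294.82 K, T_C = 294.82 × (1 − 1/12.5) = 271.23 K.
Converting, 271.23 K = -1.92°C.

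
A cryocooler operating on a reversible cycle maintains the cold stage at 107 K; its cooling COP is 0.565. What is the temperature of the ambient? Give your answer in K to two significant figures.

COP_R = T_C/(T_H − T_C) gives T_H − T_C = T_C/COP.
With T_C = 107.00 K, T_H = 107.00 × (1 + 1/0.565) = 296.38 K.

300 K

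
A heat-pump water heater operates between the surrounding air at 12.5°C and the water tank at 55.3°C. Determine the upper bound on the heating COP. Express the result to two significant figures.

In absolute terms T_C = 285.65 K and T_H = 328.45 K, so ΔT = 42.80 K.
For a reversible cycle, COP_Carnot = T_H/ΔT = 328.45/42.80 = 7.674.

7.7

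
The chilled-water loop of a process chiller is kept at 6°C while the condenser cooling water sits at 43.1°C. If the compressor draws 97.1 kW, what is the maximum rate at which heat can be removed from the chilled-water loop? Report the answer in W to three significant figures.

In absolute terms T_C = 279.15 K and T_H = 316.25 K, so ΔT = 37.10 K.
COP_Carnot = T_C/ΔT = 279.15/37.10 = 7.524.
Q̇_max = COP_Carnot × Ẇ = 7.524 × 97.10 kW = 730.6 kW = 730600 W.

731000 W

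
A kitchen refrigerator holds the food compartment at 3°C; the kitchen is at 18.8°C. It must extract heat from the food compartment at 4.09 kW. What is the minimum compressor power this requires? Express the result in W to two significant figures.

In absolute terms T_C = 276.15 K and T_H = 291.95 K, so ΔT = 15.80 K.
COP_Carnot = T_C/ΔT = 276.15/15.80 = 17.48.
Ẇ_min = Q̇/COP_Carnot = 4.090/17.48 = 0.2340 kW = 234.0 W.

230 W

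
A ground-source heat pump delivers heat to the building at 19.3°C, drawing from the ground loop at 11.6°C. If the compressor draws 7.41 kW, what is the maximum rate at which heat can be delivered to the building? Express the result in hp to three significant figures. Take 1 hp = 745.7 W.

In absolute terms T_C = 284.75 K and T_H = 292.45 K, so ΔT = 7.700 K.
COP_Carnot = T_H/ΔT = 292.45/7.700 = 37.98.
Q̇_max = COP_Carnot × Ẇ = 37.98 × 7.410 kW = 281.4 kW = 377.4 hp.

377 hp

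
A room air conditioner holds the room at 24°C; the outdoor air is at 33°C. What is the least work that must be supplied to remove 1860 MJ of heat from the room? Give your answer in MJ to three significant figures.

56.3 MJ

In absolute terms T_C = 297.15 K and T_H = 306.15 K, so ΔT = 9.000 K.
The reversible limit is COP_R = T_C/ΔT = 33.02, so W_min = Q_C/COP = Q_C·ΔT/T_C.
W_min = 1860 × 9.000/297.15 = 56.34 MJ.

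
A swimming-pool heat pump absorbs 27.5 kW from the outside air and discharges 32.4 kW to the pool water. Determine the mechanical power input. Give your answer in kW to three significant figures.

4.90 kW

For a cyclic device the first law requires Q̇_H = Q̇_C + Ẇ.
Ẇ = Q̇_H − Q̇_C = 4.900 kW.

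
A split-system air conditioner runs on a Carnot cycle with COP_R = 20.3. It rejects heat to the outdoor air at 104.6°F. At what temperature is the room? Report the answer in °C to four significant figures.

For a Carnot refrigerator COP_R = T_C/(T_H − T_C), so T_C = COP·T_H/(1 + COP).
With T_H = 313.48 K, T_C = 20.3 × 313.48/21.30 = 298.77 K.
Converting, 298.77 K = 25.62°C.

25.62 °C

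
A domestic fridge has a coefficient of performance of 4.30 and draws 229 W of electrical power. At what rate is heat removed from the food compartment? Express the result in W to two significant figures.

980 W

Q̇_C = COP × Ẇ = 4.30 × 229.0 = 984.7 W.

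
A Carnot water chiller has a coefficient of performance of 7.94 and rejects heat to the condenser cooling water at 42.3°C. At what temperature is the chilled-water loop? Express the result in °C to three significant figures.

7.01 °C

For a Carnot refrigerator COP_R = T_C/(T_H − T_C), so T_C = COP·T_H/(1 + COP).
With T_H = 315.45 K, T_C = 7.94 × 315.45/8.940 = 280.16 K.
Converting, 280.16 K = 7.01°C.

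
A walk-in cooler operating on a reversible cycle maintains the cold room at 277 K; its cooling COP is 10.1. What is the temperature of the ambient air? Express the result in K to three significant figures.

COP_R = T_C/(T_H − T_C) gives T_H − T_C = T_C/COP.
With T_C = 277.00 K, T_H = 277.00 × (1 + 1/10.1) = 304.43 K.

304 K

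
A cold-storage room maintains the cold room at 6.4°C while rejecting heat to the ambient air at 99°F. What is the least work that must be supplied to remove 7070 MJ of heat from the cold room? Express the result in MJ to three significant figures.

In absolute terms T_C = 279.55 K and T_H = 310.37 K, so ΔT = 30.82 K.
The reversible limit is COP_R = T_C/ΔT = 9.070, so W_min = Q_C/COP = Q_C·ΔT/T_C.
W_min = 7070 × 30.82/279.55 = 779.5 MJ.

780 MJ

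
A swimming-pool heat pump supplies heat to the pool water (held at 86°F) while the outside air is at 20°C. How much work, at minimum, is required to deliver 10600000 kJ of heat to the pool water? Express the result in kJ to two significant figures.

In absolute terms T_C = 293.15 K and T_H = 303.15 K, so ΔT = 10.00 K.
The reversible limit is COP_HP = T_H/ΔT = 30.32, so W_min = Q_H/COP = Q_H·ΔT/T_H.
W_min = 10600000 × 10.00/303.15 = 349700 kJ.

350000 kJ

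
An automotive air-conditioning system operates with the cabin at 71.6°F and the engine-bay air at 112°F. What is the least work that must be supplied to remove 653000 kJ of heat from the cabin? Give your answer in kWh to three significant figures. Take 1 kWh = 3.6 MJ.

13.8 kWh

In absolute terms T_C = 295.15 K and T_H = 317.59 K, so ΔT = 22.44 K.
The reversible limit is COP_R = T_C/ΔT = 13.15, so W_min = Q_C/COP = Q_C·ΔT/T_C.
W_min = 653000 × 22.44/295.15 = 49660 kJ = 13.79 kWh.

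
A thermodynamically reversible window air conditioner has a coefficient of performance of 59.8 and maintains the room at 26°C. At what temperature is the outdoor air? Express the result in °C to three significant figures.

31.0 °C

COP_R = T_C/(T_H − T_C) gives T_H − T_C = T_C/COP.
With T_C = 299.15 K, T_H = 299.15 × (1 + 1/59.8) = 304.15 K.
Converting, 304.15 K = 31.00°C.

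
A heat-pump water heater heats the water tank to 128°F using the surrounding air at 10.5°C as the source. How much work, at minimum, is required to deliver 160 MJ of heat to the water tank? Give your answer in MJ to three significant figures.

21.0 MJ

In absolute terms T_C = 283.65 K and T_H = 326.48 K, so ΔT = 42.83 K.
The reversible limit is COP_HP = T_H/ΔT = 7.622, so W_min = Q_H/COP = Q_H·ΔT/T_H.
W_min = 160.0 × 42.83/326.48 = 20.99 MJ.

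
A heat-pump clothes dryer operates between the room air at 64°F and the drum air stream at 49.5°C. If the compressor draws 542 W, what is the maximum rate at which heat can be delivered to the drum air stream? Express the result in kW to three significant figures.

In absolute terms T_C = 290.93 K and T_H = 322.65 K, so ΔT = 31.72 K.
COP_Carnot = T_H/ΔT = 322.65/31.72 = 10.17.
Q̇_max = COP_Carnot × Ẇ = 10.17 × 542.0 W = 5513 W = 5.513 kW.

5.51 kW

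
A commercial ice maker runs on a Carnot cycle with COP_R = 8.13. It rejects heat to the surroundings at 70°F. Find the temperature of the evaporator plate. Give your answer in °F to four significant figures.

11.99 °F

For a Carnot refrigerator COP_R = T_C/(T_H − T_C), so T_C = COP·T_H/(1 + COP).
With T_H = 294.26 K, T_C = 8.13 × 294.26/9.130 = 262.03 K.
Converting, 262.03 K = 11.99°F.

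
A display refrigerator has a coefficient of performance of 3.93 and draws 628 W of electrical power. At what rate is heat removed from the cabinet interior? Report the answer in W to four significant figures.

Q̇_C = COP × Ẇ = 3.93 × 628.0 = 2468 W.

2468 W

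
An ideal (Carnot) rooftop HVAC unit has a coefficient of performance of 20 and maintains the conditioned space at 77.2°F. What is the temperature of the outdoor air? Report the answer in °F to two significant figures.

100 °F

COP_R = T_C/(T_H − T_C) gives T_H − T_C = T_C/COP.
With T_C = 298.26 K, T_H = 298.26 × (1 + 1/20) = 313.17 K.
Converting, 313.17 K = 104.04°F.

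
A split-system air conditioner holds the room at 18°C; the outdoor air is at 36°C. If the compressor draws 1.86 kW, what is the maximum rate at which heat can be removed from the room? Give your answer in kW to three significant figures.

30.1 kW

In absolute terms T_C = 291.15 K and T_H = 309.15 K, so ΔT = 18.00 K.
COP_Carnot = T_C/ΔT = 291.15/18.00 = 16.18.
Q̇_max = COP_Carnot × Ẇ = 16.18 × 1.860 kW = 30.09 kW.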